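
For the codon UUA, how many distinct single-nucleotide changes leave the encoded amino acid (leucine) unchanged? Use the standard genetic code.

Position 1: CUA → 1 synonymous.
Position 2: none → 0 synonymous.
Position 3: UUG → 1 synonymous.
Total: 1 + 0 + 1 = 2.

2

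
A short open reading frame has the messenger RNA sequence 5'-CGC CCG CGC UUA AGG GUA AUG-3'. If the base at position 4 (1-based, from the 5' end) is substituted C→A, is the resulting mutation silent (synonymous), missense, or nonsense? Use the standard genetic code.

missense

Position 4 falls in codon 2: CCG → Pro.
After the substitution the codon is ACG → Thr.
Pro ≠ Thr, so this is a missense mutation.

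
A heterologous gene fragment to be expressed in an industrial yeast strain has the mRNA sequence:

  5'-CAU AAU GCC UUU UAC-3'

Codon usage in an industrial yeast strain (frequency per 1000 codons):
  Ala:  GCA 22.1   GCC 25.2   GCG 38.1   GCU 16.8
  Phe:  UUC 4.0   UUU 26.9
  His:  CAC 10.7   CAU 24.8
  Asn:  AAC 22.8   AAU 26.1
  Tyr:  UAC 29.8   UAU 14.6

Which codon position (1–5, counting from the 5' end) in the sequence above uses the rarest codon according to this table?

1

Codon 1 CAU (His): 24.8 per 1000.
Codon 2 AAU (Asn): 26.1 per 1000.
Codon 3 GCC (Ala): 25.2 per 1000.
Codon 4 UUU (Phe): 26.9 per 1000.
Codon 5 UAC (Tyr): 29.8 per 1000.
Lowest frequency is 24.8 at codon 1.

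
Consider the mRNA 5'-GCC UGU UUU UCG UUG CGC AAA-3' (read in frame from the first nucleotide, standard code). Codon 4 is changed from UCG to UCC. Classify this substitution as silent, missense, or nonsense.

Position 12 falls in codon 4: UCG → Ser.
After the substitution the codon is UCC → Ser.
Both encode Ser, so the change is synonymous.

silent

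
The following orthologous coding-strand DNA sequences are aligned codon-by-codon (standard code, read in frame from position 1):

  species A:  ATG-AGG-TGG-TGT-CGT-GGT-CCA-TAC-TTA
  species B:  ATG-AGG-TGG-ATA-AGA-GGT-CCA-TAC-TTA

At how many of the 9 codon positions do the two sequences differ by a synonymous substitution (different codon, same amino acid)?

Codon 1: ATG Met / ATG Met — identical.
Codon 2: AGG Arg / AGG Arg — identical.
Codon 3: TGG Trp / TGG Trp — identical.
Codon 4: TGT Cys / ATA Ile — nonsynonymous.
Codon 5: CGT Arg / AGA Arg — synonymous.
Codon 6: GGT Gly / GGT Gly — identical.
Codon 7: CCA Pro / CCA Pro — identical.
Codon 8: TAC Tyr / TAC Tyr — identical.
Codon 9: TTA Leu / TTA Leu — identical.
Synonymous differences: 1.

1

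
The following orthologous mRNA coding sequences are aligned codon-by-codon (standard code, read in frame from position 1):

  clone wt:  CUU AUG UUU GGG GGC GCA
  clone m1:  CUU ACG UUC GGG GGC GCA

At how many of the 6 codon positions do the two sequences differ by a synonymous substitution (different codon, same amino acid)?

1

Codon 1: CUU Leu / CUU Leu — identical.
Codon 2: AUG Met / ACG Thr — nonsynonymous.
Codon 3: UUU Phe / UUC Phe — synonymous.
Codon 4: GGG Gly / GGG Gly — identical.
Codon 5: GGC Gly / GGC Gly — identical.
Codon 6: GCA Ala / GCA Ala — identical.
Synonymous differences: 1.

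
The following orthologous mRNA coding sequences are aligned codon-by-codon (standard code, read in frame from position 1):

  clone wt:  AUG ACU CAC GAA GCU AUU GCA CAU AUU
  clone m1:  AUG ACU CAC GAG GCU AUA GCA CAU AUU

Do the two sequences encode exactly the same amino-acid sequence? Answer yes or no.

yes

Codon 1: AUG Met / AUG Met — identical.
Codon 2: ACU Thr / ACU Thr — identical.
Codon 3: CAC His / CAC His — identical.
Codon 4: GAA Glu / GAG Glu — synonymous.
Codon 5: GCU Ala / GCU Ala — identical.
Codon 6: AUU Ile / AUA Ile — synonymous.
Codon 7: GCA Ala / GCA Ala — identical.
Codon 8: CAU His / CAU His — identical.
Codon 9: AUU Ile / AUU Ile — identical.
Nonsynonymous differences: 0 → same protein.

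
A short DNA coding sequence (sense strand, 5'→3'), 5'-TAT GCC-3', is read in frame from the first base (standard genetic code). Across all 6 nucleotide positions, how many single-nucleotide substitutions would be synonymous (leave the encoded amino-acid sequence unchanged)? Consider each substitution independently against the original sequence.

4

Codon 1 (TAT, Tyr): 1 synonymous substitution.
Codon 2 (GCC, Ala): 3 synonymous substitutions.
Total: 1 + 3 = 4.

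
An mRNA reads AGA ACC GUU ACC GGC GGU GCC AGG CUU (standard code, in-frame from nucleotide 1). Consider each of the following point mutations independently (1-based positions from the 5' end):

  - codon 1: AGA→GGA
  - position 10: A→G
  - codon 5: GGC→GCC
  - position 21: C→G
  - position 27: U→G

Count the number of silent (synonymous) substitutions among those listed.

2

Codon 1: AGA (Arg) → GGA (Gly) — missense.
Codon 4: ACC (Thr) → GCC (Ala) — missense.
Codon 5: GGC (Gly) → GCC (Ala) — missense.
Codon 7: GCC (Ala) → GCG (Ala) — synonymous.
Codon 9: CUU (Leu) → CUG (Leu) — synonymous.
Synonymous: 2 of 5.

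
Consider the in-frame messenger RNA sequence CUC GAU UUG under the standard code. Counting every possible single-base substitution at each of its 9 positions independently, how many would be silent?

Codon 1 (CUC, Leu): 3 synonymous substitutions.
Codon 2 (GAU, Asp): 1 synonymous substitution.
Codon 3 (UUG, Leu): 2 synonymous substitutions.
Total: 3 + 1 + 2 = 6.

6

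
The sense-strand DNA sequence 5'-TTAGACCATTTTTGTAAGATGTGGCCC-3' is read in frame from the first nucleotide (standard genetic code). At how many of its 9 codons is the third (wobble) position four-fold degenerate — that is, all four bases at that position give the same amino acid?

1

Codon 1 TTA (Leu): third position 2-fold.
Codon 2 GAC (Asp): third position 2-fold.
Codon 3 CAT (His): third position 2-fold.
Codon 4 TTT (Phe): third position 2-fold.
Codon 5 TGT (Cys): third position 2-fold.
Codon 6 AAG (Lys): third position 2-fold.
Codon 7 ATG (Met): third position 1-fold.
Codon 8 TGG (Trp): third position 1-fold.
Codon 9 CCC (Pro): third position 4-fold.
Four-fold degenerate third positions: 1.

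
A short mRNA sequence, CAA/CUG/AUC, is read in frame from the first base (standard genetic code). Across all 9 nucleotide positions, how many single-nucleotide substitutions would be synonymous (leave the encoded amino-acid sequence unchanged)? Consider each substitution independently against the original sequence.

7

Codon 1 (CAA, Gln): 1 synonymous substitution.
Codon 2 (CUG, Leu): 4 synonymous substitutions.
Codon 3 (AUC, Ile): 2 synonymous substitutions.
Total: 1 + 4 + 2 = 7.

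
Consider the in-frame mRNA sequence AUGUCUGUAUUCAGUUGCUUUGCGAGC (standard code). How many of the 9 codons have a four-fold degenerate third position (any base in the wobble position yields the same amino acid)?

3

Codon 1 AUG (Met): third position 1-fold.
Codon 2 UCU (Ser): third position 4-fold.
Codon 3 GUA (Val): third position 4-fold.
Codon 4 UUC (Phe): third position 2-fold.
Codon 5 AGU (Ser): third position 2-fold.
Codon 6 UGC (Cys): third position 2-fold.
Codon 7 UUU (Phe): third position 2-fold.
Codon 8 GCG (Ala): third position 4-fold.
Codon 9 AGC (Ser): third position 2-fold.
Four-fold degenerate third positions: 3.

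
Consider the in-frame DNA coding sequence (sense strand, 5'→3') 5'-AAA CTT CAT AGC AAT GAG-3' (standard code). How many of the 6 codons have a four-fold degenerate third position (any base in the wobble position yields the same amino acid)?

Codon 1 AAA (Lys): third position 2-fold.
Codon 2 CTT (Leu): third position 4-fold.
Codon 3 CAT (His): third position 2-fold.
Codon 4 AGC (Ser): third position 2-fold.
Codon 5 AAT (Asn): third position 2-fold.
Codon 6 GAG (Glu): third position 2-fold.
Four-fold degenerate third positions: 1.

1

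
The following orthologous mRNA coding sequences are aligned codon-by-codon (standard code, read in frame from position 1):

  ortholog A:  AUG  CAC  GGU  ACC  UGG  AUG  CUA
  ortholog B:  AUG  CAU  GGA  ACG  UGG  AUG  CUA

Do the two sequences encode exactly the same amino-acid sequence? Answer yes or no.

Codon 1: AUG Met / AUG Met — identical.
Codon 2: CAC His / CAU His — synonymous.
Codon 3: GGU Gly / GGA Gly — synonymous.
Codon 4: ACC Thr / ACG Thr — synonymous.
Codon 5: UGG Trp / UGG Trp — identical.
Codon 6: AUG Met / AUG Met — identical.
Codon 7: CUA Leu / CUA Leu — identical.
Nonsynonymous differences: 0 → same protein.

yes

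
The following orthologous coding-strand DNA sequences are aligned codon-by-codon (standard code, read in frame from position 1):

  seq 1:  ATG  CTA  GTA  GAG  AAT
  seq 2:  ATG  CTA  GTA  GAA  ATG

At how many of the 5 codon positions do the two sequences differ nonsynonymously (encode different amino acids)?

1

Codon 1: ATG Met / ATG Met — identical.
Codon 2: CTA Leu / CTA Leu — identical.
Codon 3: GTA Val / GTA Val — identical.
Codon 4: GAG Glu / GAA Glu — synonymous.
Codon 5: AAT Asn / ATG Met — nonsynonymous.
Nonsynonymous differences: 1.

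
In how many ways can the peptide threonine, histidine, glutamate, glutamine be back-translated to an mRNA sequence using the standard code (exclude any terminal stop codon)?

Thr: 4 codons.
His: 2 codons.
Glu: 2 codons.
Gln: 2 codons.
4 × 2 × 2 × 2 = 32.

32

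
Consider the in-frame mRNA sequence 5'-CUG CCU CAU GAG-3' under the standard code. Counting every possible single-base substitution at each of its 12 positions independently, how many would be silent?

9

Codon 1 (CUG, Leu): 4 synonymous substitutions.
Codon 2 (CCU, Pro): 3 synonymous substitutions.
Codon 3 (CAU, His): 1 synonymous substitution.
Codon 4 (GAG, Glu): 1 synonymous substitution.
Total: 4 + 3 + 1 + 1 = 9.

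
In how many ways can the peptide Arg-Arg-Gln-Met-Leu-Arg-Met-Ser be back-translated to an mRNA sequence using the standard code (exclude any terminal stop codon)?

Arg: 6 codons.
Arg: 6 codons.
Gln: 2 codons.
Met: 1 codon.
Leu: 6 codons.
Arg: 6 codons.
Met: 1 codon.
Ser: 6 codons.
6 × 6 × 2 × 1 × 6 × 6 × 1 × 6 = 15552.

15552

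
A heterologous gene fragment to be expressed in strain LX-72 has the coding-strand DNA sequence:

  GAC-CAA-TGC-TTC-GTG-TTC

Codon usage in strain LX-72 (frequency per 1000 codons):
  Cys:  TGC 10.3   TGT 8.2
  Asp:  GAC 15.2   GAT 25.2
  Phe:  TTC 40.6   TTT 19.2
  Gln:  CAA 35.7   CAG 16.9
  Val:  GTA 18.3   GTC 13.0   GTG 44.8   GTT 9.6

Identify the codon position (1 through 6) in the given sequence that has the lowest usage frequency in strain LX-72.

Codon 1 GAC (Asp): 15.2 per 1000.
Codon 2 CAA (Gln): 35.7 per 1000.
Codon 3 TGC (Cys): 10.3 per 1000.
Codon 4 TTC (Phe): 40.6 per 1000.
Codon 5 GTG (Val): 44.8 per 1000.
Codon 6 TTC (Phe): 40.6 per 1000.
Lowest frequency is 10.3 at codon 3.

3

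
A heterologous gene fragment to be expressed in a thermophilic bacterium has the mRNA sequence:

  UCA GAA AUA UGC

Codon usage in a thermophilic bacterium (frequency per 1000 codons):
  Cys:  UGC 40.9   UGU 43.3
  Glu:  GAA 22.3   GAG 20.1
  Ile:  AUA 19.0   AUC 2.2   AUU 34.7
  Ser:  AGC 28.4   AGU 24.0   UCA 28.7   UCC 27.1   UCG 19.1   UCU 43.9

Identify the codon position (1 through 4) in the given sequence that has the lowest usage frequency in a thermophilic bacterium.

3

Codon 1 UCA (Ser): 28.7 per 1000.
Codon 2 GAA (Glu): 22.3 per 1000.
Codon 3 AUA (Ile): 19.0 per 1000.
Codon 4 UGC (Cys): 40.9 per 1000.
Lowest frequency is 19.0 at codon 3.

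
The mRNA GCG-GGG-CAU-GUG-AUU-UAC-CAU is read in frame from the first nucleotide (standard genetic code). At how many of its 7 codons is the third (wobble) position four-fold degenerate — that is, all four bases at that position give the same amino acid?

3

Codon 1 GCG (Ala): third position 4-fold.
Codon 2 GGG (Gly): third position 4-fold.
Codon 3 CAU (His): third position 2-fold.
Codon 4 GUG (Val): third position 4-fold.
Codon 5 AUU (Ile): third position 3-fold.
Codon 6 UAC (Tyr): third position 2-fold.
Codon 7 CAU (His): third position 2-fold.
Four-fold degenerate third positions: 3.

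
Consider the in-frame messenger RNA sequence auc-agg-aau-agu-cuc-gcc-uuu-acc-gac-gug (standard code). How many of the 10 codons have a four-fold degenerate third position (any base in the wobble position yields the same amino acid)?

4

Codon 1 AUC (Ile): third position 3-fold.
Codon 2 AGG (Arg): third position 2-fold.
Codon 3 AAU (Asn): third position 2-fold.
Codon 4 AGU (Ser): third position 2-fold.
Codon 5 CUC (Leu): third position 4-fold.
Codon 6 GCC (Ala): third position 4-fold.
Codon 7 UUU (Phe): third position 2-fold.
Codon 8 ACC (Thr): third position 4-fold.
Codon 9 GAC (Asp): third position 2-fold.
Codon 10 GUG (Val): third position 4-fold.
Four-fold degenerate third positions: 4.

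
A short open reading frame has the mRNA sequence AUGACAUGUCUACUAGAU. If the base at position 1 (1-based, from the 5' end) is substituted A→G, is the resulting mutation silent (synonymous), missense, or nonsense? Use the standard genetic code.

missense

Position 1 falls in codon 1: AUG → Met.
After the substitution the codon is GUG → Val.
Met ≠ Val, so this is a missense mutation.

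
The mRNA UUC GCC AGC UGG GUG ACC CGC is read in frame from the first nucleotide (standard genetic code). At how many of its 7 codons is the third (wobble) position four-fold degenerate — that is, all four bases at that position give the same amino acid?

Codon 1 UUC (Phe): third position 2-fold.
Codon 2 GCC (Ala): third position 4-fold.
Codon 3 AGC (Ser): third position 2-fold.
Codon 4 UGG (Trp): third position 1-fold.
Codon 5 GUG (Val): third position 4-fold.
Codon 6 ACC (Thr): third position 4-fold.
Codon 7 CGC (Arg): third position 4-fold.
Four-fold degenerate third positions: 4.

4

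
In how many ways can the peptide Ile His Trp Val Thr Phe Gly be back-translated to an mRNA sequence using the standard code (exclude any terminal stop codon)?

Ile: 3 codons.
His: 2 codons.
Trp: 1 codon.
Val: 4 codons.
Thr: 4 codons.
Phe: 2 codons.
Gly: 4 codons.
3 × 2 × 1 × 4 × 4 × 2 × 4 = 768.

768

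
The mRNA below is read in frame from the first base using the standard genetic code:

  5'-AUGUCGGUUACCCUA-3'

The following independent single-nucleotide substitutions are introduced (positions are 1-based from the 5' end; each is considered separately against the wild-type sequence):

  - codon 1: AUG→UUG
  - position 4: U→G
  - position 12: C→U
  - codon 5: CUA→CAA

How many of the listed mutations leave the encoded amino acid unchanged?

1

Codon 1: AUG (Met) → UUG (Leu) — missense.
Codon 2: UCG (Ser) → GCG (Ala) — missense.
Codon 4: ACC (Thr) → ACU (Thr) — synonymous.
Codon 5: CUA (Leu) → CAA (Gln) — missense.
Synonymous: 1 of 4.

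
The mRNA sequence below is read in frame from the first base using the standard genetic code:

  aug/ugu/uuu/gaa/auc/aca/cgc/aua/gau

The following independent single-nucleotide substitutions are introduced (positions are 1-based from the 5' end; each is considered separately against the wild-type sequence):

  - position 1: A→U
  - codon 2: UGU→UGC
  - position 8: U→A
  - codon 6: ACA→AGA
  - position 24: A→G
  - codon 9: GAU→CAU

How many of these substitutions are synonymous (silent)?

Codon 1: AUG (Met) → UUG (Leu) — missense.
Codon 2: UGU (Cys) → UGC (Cys) — synonymous.
Codon 3: UUU (Phe) → UAU (Tyr) — missense.
Codon 6: ACA (Thr) → AGA (Arg) — missense.
Codon 8: AUA (Ile) → AUG (Met) — missense.
Codon 9: GAU (Asp) → CAU (His) — missense.
Synonymous: 1 of 6.

1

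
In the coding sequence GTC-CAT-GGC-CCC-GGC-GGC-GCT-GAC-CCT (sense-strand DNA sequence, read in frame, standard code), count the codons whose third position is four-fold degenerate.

7

Codon 1 GTC (Val): third position 4-fold.
Codon 2 CAT (His): third position 2-fold.
Codon 3 GGC (Gly): third position 4-fold.
Codon 4 CCC (Pro): third position 4-fold.
Codon 5 GGC (Gly): third position 4-fold.
Codon 6 GGC (Gly): third position 4-fold.
Codon 7 GCT (Ala): third position 4-fold.
Codon 8 GAC (Asp): third position 2-fold.
Codon 9 CCT (Pro): third position 4-fold.
Four-fold degenerate third positions: 7.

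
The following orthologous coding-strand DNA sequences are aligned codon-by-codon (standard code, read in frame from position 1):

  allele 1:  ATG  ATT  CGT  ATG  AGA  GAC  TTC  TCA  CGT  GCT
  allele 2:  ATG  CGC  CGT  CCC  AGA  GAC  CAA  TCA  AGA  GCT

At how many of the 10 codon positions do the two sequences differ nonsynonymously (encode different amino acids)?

Codon 1: ATG Met / ATG Met — identical.
Codon 2: ATT Ile / CGC Arg — nonsynonymous.
Codon 3: CGT Arg / CGT Arg — identical.
Codon 4: ATG Met / CCC Pro — nonsynonymous.
Codon 5: AGA Arg / AGA Arg — identical.
Codon 6: GAC Asp / GAC Asp — identical.
Codon 7: TTC Phe / CAA Gln — nonsynonymous.
Codon 8: TCA Ser / TCA Ser — identical.
Codon 9: CGT Arg / AGA Arg — synonymous.
Codon 10: GCT Ala / GCT Ala — identical.
Nonsynonymous differences: 3.

3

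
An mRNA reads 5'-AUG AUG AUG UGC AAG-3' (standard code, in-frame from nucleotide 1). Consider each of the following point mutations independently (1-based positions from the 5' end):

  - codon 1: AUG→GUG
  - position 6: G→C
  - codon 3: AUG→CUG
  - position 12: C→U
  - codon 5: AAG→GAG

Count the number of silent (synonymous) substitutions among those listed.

1

Codon 1: AUG (Met) → GUG (Val) — missense.
Codon 2: AUG (Met) → AUC (Ile) — missense.
Codon 3: AUG (Met) → CUG (Leu) — missense.
Codon 4: UGC (Cys) → UGU (Cys) — synonymous.
Codon 5: AAG (Lys) → GAG (Glu) — missense.
Synonymous: 1 of 5.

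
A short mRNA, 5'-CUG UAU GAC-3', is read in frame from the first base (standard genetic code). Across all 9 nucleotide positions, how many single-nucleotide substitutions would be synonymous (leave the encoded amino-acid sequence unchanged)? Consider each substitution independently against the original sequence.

6

Codon 1 (CUG, Leu): 4 synonymous substitutions.
Codon 2 (UAU, Tyr): 1 synonymous substitution.
Codon 3 (GAC, Asp): 1 synonymous substitution.
Total: 4 + 1 + 1 = 6.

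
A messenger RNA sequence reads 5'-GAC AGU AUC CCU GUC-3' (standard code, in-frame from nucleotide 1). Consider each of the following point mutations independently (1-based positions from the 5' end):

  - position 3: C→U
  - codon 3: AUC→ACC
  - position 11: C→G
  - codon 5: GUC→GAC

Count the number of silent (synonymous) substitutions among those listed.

Codon 1: GAC (Asp) → GAU (Asp) — synonymous.
Codon 3: AUC (Ile) → ACC (Thr) — missense.
Codon 4: CCU (Pro) → CGU (Arg) — missense.
Codon 5: GUC (Val) → GAC (Asp) — missense.
Synonymous: 1 of 4.

1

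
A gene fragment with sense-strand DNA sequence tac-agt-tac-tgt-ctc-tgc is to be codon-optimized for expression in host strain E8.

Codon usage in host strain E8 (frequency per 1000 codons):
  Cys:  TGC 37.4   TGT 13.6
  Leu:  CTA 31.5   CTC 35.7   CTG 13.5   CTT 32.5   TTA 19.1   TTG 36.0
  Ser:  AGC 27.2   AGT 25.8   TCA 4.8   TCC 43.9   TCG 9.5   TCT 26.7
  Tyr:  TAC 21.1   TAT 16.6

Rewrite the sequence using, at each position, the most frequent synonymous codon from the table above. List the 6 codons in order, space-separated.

Codon 1 (Tyr): best is TAC at 21.1.
Codon 2 (Ser): best is TCC at 43.9.
Codon 3 (Tyr): best is TAC at 21.1.
Codon 4 (Cys): best is TGC at 37.4.
Codon 5 (Leu): best is TTG at 36.0.
Codon 6 (Cys): best is TGC at 37.4.

TAC TCC TAC TGC TTG TGC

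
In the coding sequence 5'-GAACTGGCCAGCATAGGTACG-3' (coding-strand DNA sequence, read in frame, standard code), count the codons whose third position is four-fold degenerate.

Codon 1 GAA (Glu): third position 2-fold.
Codon 2 CTG (Leu): third position 4-fold.
Codon 3 GCC (Ala): third position 4-fold.
Codon 4 AGC (Ser): third position 2-fold.
Codon 5 ATA (Ile): third position 3-fold.
Codon 6 GGT (Gly): third position 4-fold.
Codon 7 ACG (Thr): third position 4-fold.
Four-fold degenerate third positions: 4.

4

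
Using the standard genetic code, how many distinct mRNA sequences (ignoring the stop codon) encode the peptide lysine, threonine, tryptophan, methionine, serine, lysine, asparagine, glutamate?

Lys: 2 codons.
Thr: 4 codons.
Trp: 1 codon.
Met: 1 codon.
Ser: 6 codons.
Lys: 2 codons.
Asn: 2 codons.
Glu: 2 codons.
2 × 4 × 1 × 1 × 6 × 2 × 2 × 2 = 384.

384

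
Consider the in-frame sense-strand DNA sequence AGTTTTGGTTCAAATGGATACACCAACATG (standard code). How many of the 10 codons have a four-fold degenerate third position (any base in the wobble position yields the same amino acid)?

4

Codon 1 AGT (Ser): third position 2-fold.
Codon 2 TTT (Phe): third position 2-fold.
Codon 3 GGT (Gly): third position 4-fold.
Codon 4 TCA (Ser): third position 4-fold.
Codon 5 AAT (Asn): third position 2-fold.
Codon 6 GGA (Gly): third position 4-fold.
Codon 7 TAC (Tyr): third position 2-fold.
Codon 8 ACC (Thr): third position 4-fold.
Codon 9 AAC (Asn): third position 2-fold.
Codon 10 ATG (Met): third position 1-fold.
Four-fold degenerate third positions: 4.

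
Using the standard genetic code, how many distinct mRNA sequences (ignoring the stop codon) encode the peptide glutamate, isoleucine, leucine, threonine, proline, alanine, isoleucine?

6912

Glu: 2 codons.
Ile: 3 codons.
Leu: 6 codons.
Thr: 4 codons.
Pro: 4 codons.
Ala: 4 codons.
Ile: 3 codons.
2 × 3 × 6 × 4 × 4 × 4 × 3 = 6912.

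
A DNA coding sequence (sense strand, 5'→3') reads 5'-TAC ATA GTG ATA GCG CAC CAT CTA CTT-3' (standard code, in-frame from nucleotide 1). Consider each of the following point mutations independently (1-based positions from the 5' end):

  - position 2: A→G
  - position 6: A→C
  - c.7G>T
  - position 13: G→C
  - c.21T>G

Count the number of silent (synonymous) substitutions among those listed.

1

Codon 1: TAC (Tyr) → TGC (Cys) — missense.
Codon 2: ATA (Ile) → ATC (Ile) — synonymous.
Codon 3: GTG (Val) → TTG (Leu) — missense.
Codon 5: GCG (Ala) → CCG (Pro) — missense.
Codon 7: CAT (His) → CAG (Gln) — missense.
Synonymous: 1 of 5.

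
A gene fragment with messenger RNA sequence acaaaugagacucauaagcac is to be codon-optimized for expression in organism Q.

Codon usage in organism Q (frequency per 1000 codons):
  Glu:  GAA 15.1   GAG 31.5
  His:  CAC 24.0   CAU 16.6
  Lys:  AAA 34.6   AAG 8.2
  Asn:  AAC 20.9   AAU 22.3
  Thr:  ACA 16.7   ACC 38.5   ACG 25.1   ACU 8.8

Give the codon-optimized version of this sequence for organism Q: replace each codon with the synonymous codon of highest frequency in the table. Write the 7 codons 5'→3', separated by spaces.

ACC AAU GAG ACC CAC AAA CAC

Codon 1 (Thr): best is ACC at 38.5.
Codon 2 (Asn): best is AAU at 22.3.
Codon 3 (Glu): best is GAG at 31.5.
Codon 4 (Thr): best is ACC at 38.5.
Codon 5 (His): best is CAC at 24.0.
Codon 6 (Lys): best is AAA at 34.6.
Codon 7 (His): best is CAC at 24.0.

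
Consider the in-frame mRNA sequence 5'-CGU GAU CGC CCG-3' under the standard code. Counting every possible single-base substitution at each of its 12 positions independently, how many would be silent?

Codon 1 (CGU, Arg): 3 synonymous substitutions.
Codon 2 (GAU, Asp): 1 synonymous substitution.
Codon 3 (CGC, Arg): 3 synonymous substitutions.
Codon 4 (CCG, Pro): 3 synonymous substitutions.
Total: 3 + 1 + 3 + 3 = 10.

10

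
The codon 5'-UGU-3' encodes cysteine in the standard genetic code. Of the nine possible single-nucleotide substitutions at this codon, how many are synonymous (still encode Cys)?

1

Position 1: none → 0 synonymous.
Position 2: none → 0 synonymous.
Position 3: UGC → 1 synonymous.
Total: 0 + 0 + 1 = 1.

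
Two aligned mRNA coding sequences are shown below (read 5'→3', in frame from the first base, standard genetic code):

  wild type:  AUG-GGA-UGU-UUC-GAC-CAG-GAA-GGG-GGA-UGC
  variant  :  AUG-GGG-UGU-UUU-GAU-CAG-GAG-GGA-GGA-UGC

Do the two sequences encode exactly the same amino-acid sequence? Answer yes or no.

Codon 1: AUG Met / AUG Met — identical.
Codon 2: GGA Gly / GGG Gly — synonymous.
Codon 3: UGU Cys / UGU Cys — identical.
Codon 4: UUC Phe / UUU Phe — synonymous.
Codon 5: GAC Asp / GAU Asp — synonymous.
Codon 6: CAG Gln / CAG Gln — identical.
Codon 7: GAA Glu / GAG Glu — synonymous.
Codon 8: GGG Gly / GGA Gly — synonymous.
Codon 9: GGA Gly / GGA Gly — identical.
Codon 10: UGC Cys / UGC Cys — identical.
Nonsynonymous differences: 0 → same protein.

yes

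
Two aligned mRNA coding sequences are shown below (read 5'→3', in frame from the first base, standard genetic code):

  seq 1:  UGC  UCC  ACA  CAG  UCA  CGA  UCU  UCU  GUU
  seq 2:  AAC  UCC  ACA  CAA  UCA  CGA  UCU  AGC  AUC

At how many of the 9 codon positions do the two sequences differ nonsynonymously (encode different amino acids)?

Codon 1: UGC Cys / AAC Asn — nonsynonymous.
Codon 2: UCC Ser / UCC Ser — identical.
Codon 3: ACA Thr / ACA Thr — identical.
Codon 4: CAG Gln / CAA Gln — synonymous.
Codon 5: UCA Ser / UCA Ser — identical.
Codon 6: CGA Arg / CGA Arg — identical.
Codon 7: UCU Ser / UCU Ser — identical.
Codon 8: UCU Ser / AGC Ser — synonymous.
Codon 9: GUU Val / AUC Ile — nonsynonymous.
Nonsynonymous differences: 2.

2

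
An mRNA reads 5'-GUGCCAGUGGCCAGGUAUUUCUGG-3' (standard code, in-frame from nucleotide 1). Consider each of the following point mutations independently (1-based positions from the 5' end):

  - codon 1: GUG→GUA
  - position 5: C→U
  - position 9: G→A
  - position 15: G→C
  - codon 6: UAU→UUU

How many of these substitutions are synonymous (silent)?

2

Codon 1: GUG (Val) → GUA (Val) — synonymous.
Codon 2: CCA (Pro) → CUA (Leu) — missense.
Codon 3: GUG (Val) → GUA (Val) — synonymous.
Codon 5: AGG (Arg) → AGC (Ser) — missense.
Codon 6: UAU (Tyr) → UUU (Phe) — missense.
Synonymous: 2 of 5.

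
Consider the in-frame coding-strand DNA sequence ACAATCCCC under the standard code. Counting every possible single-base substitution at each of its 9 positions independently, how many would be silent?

Codon 1 (ACA, Thr): 3 synonymous substitutions.
Codon 2 (ATC, Ile): 2 synonymous substitutions.
Codon 3 (CCC, Pro): 3 synonymous substitutions.
Total: 3 + 2 + 3 = 8.

8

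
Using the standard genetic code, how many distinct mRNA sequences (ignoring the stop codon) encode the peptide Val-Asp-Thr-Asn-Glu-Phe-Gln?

Val: 4 codons.
Asp: 2 codons.
Thr: 4 codons.
Asn: 2 codons.
Glu: 2 codons.
Phe: 2 codons.
Gln: 2 codons.
4 × 2 × 4 × 2 × 2 × 2 × 2 = 512.

512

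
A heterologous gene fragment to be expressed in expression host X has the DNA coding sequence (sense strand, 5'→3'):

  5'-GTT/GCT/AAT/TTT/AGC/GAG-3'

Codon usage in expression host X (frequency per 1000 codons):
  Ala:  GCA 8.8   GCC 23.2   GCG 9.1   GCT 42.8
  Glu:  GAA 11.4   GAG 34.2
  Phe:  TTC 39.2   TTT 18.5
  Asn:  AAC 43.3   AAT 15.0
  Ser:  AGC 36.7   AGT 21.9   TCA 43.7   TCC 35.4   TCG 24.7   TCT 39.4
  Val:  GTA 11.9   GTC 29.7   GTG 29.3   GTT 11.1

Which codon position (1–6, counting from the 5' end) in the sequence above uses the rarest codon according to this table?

Codon 1 GTT (Val): 11.1 per 1000.
Codon 2 GCT (Ala): 42.8 per 1000.
Codon 3 AAT (Asn): 15.0 per 1000.
Codon 4 TTT (Phe): 18.5 per 1000.
Codon 5 AGC (Ser): 36.7 per 1000.
Codon 6 GAG (Glu): 34.2 per 1000.
Lowest frequency is 11.1 at codon 1.

1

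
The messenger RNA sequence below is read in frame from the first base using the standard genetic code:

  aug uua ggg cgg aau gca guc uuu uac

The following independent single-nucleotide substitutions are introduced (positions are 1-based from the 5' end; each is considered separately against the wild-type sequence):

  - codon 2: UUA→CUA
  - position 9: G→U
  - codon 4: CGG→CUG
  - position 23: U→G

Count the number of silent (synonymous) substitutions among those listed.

2

Codon 2: UUA (Leu) → CUA (Leu) — synonymous.
Codon 3: GGG (Gly) → GGU (Gly) — synonymous.
Codon 4: CGG (Arg) → CUG (Leu) — missense.
Codon 8: UUU (Phe) → UGU (Cys) — missense.
Synonymous: 2 of 4.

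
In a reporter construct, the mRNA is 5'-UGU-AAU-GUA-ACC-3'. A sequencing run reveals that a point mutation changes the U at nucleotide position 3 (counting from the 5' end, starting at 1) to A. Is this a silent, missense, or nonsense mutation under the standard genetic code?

nonsense

Position 3 falls in codon 1: UGU → Cys.
After the substitution the codon is UGA → Stop.
The new codon is a stop codon, so this is a nonsense mutation.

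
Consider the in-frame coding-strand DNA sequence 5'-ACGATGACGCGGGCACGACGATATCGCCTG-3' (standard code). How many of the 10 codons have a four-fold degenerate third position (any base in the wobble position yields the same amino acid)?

Codon 1 ACG (Thr): third position 4-fold.
Codon 2 ATG (Met): third position 1-fold.
Codon 3 ACG (Thr): third position 4-fold.
Codon 4 CGG (Arg): third position 4-fold.
Codon 5 GCA (Ala): third position 4-fold.
Codon 6 CGA (Arg): third position 4-fold.
Codon 7 CGA (Arg): third position 4-fold.
Codon 8 TAT (Tyr): third position 2-fold.
Codon 9 CGC (Arg): third position 4-fold.
Codon 10 CTG (Leu): third position 4-fold.
Four-fold degenerate third positions: 8.

8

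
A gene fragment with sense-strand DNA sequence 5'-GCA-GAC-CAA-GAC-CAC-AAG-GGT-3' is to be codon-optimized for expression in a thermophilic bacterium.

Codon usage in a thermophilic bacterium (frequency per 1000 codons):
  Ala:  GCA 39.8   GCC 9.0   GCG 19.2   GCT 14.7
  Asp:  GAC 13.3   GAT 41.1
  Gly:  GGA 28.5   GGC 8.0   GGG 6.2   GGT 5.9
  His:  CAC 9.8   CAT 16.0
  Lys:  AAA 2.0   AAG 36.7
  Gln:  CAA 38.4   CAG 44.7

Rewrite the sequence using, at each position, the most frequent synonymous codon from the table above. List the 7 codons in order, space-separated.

Codon 1 (Ala): best is GCA at 39.8.
Codon 2 (Asp): best is GAT at 41.1.
Codon 3 (Gln): best is CAG at 44.7.
Codon 4 (Asp): best is GAT at 41.1.
Codon 5 (His): best is CAT at 16.0.
Codon 6 (Lys): best is AAG at 36.7.
Codon 7 (Gly): best is GGA at 28.5.

GCA GAT CAG GAT CAT AAG GGA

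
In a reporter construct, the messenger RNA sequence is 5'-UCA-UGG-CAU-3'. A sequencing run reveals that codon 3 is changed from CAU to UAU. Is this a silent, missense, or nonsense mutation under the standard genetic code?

missense

Position 7 falls in codon 3: CAU → His.
After the substitution the codon is UAU → Tyr.
His ≠ Tyr, so this is a missense mutation.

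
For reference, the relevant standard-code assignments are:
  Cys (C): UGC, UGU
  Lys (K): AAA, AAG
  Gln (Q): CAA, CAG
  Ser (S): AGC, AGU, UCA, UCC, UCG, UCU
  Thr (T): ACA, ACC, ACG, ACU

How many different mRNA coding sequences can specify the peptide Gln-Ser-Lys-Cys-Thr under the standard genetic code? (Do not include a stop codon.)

192

Gln: 2 codons.
Ser: 6 codons.
Lys: 2 codons.
Cys: 2 codons.
Thr: 4 codons.
2 × 6 × 2 × 2 × 4 = 192.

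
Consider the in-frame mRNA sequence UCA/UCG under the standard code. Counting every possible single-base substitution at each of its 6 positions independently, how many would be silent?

6

Codon 1 (UCA, Ser): 3 synonymous substitutions.
Codon 2 (UCG, Ser): 3 synonymous substitutions.
Total: 3 + 3 = 6.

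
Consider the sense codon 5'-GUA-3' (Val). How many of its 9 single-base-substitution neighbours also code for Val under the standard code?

Position 1: none → 0 synonymous.
Position 2: none → 0 synonymous.
Position 3: GUU, GUC, GUG → 3 synonymous.
Total: 0 + 0 + 3 = 3.

3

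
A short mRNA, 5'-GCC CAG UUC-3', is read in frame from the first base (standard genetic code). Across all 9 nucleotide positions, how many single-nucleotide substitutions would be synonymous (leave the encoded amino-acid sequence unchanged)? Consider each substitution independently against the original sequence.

5

Codon 1 (GCC, Ala): 3 synonymous substitutions.
Codon 2 (CAG, Gln): 1 synonymous substitution.
Codon 3 (UUC, Phe): 1 synonymous substitution.
Total: 3 + 1 + 1 = 5.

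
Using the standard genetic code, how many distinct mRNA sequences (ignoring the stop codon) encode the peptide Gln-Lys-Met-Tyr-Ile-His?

48

Gln: 2 codons.
Lys: 2 codons.
Met: 1 codon.
Tyr: 2 codons.
Ile: 3 codons.
His: 2 codons.
2 × 2 × 1 × 2 × 3 × 2 = 48.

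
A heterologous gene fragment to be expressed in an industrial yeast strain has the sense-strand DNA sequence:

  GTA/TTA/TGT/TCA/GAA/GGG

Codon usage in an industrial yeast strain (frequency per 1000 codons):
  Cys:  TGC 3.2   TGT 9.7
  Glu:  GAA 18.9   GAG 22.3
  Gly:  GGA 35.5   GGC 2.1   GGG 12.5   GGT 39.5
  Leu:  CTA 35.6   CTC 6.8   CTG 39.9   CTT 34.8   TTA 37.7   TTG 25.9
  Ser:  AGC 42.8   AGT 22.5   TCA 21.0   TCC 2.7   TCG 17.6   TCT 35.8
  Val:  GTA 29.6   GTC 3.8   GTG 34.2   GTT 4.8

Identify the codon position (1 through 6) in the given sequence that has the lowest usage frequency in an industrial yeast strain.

Codon 1 GTA (Val): 29.6 per 1000.
Codon 2 TTA (Leu): 37.7 per 1000.
Codon 3 TGT (Cys): 9.7 per 1000.
Codon 4 TCA (Ser): 21.0 per 1000.
Codon 5 GAA (Glu): 18.9 per 1000.
Codon 6 GGG (Gly): 12.5 per 1000.
Lowest frequency is 9.7 at codon 3.

3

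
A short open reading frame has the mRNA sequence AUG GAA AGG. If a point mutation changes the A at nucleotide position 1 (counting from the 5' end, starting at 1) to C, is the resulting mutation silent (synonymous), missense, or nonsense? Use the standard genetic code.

missense

Position 1 falls in codon 1: AUG → Met.
After the substitution the codon is CUG → Leu.
Met ≠ Leu, so this is a missense mutation.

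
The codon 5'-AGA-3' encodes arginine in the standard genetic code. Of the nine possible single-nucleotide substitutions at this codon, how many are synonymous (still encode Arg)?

2

Position 1: CGA → 1 synonymous.
Position 2: none → 0 synonymous.
Position 3: AGG → 1 synonymous.
Total: 1 + 0 + 1 = 2.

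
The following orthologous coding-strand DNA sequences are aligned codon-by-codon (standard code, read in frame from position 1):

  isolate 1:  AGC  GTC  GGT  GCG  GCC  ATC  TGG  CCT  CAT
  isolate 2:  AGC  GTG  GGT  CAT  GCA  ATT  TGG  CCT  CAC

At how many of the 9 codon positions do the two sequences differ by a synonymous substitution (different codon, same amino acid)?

Codon 1: AGC Ser / AGC Ser — identical.
Codon 2: GTC Val / GTG Val — synonymous.
Codon 3: GGT Gly / GGT Gly — identical.
Codon 4: GCG Ala / CAT His — nonsynonymous.
Codon 5: GCC Ala / GCA Ala — synonymous.
Codon 6: ATC Ile / ATT Ile — synonymous.
Codon 7: TGG Trp / TGG Trp — identical.
Codon 8: CCT Pro / CCT Pro — identical.
Codon 9: CAT His / CAC His — synonymous.
Synonymous differences: 4.

4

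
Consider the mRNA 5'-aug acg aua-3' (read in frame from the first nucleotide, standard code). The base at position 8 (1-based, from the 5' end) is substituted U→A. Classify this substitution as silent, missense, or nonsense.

Position 8 falls in codon 3: AUA → Ile.
After the substitution the codon is AAA → Lys.
Ile ≠ Lys, so this is a missense mutation.

missense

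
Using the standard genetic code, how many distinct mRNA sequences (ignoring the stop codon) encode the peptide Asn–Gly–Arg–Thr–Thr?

Asn: 2 codons.
Gly: 4 codons.
Arg: 6 codons.
Thr: 4 codons.
Thr: 4 codons.
2 × 4 × 6 × 4 × 4 = 768.

768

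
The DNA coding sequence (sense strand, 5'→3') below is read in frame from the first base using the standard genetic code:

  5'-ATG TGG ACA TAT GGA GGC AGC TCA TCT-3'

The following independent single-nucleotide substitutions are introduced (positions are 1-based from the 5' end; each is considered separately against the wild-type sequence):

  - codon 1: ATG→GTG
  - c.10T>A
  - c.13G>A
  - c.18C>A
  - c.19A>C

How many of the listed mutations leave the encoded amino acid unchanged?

1

Codon 1: ATG (Met) → GTG (Val) — missense.
Codon 4: TAT (Tyr) → AAT (Asn) — missense.
Codon 5: GGA (Gly) → AGA (Arg) — missense.
Codon 6: GGC (Gly) → GGA (Gly) — synonymous.
Codon 7: AGC (Ser) → CGC (Arg) — missense.
Synonymous: 1 of 5.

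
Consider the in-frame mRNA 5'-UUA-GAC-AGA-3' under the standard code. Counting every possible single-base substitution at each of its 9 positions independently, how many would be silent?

Codon 1 (UUA, Leu): 2 synonymous substitutions.
Codon 2 (GAC, Asp): 1 synonymous substitution.
Codon 3 (AGA, Arg): 2 synonymous substitutions.
Total: 2 + 1 + 2 = 5.

5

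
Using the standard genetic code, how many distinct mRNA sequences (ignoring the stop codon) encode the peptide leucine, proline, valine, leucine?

Leu: 6 codons.
Pro: 4 codons.
Val: 4 codons.
Leu: 6 codons.
6 × 4 × 4 × 6 = 576.

576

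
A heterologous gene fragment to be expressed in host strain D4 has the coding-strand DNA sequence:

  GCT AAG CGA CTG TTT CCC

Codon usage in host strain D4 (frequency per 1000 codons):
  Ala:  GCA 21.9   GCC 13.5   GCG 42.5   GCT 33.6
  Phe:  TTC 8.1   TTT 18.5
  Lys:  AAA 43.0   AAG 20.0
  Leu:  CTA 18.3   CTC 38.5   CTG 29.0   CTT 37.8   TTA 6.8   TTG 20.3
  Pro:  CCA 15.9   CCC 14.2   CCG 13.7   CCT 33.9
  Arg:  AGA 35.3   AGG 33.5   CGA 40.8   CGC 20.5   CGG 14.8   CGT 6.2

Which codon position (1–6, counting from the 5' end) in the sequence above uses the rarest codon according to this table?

Codon 1 GCT (Ala): 33.6 per 1000.
Codon 2 AAG (Lys): 20.0 per 1000.
Codon 3 CGA (Arg): 40.8 per 1000.
Codon 4 CTG (Leu): 29.0 per 1000.
Codon 5 TTT (Phe): 18.5 per 1000.
Codon 6 CCC (Pro): 14.2 per 1000.
Lowest frequency is 14.2 at codon 6.

6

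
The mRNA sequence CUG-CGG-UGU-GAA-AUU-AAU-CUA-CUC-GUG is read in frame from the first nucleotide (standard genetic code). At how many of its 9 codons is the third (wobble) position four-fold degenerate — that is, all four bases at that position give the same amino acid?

Codon 1 CUG (Leu): third position 4-fold.
Codon 2 CGG (Arg): third position 4-fold.
Codon 3 UGU (Cys): third position 2-fold.
Codon 4 GAA (Glu): third position 2-fold.
Codon 5 AUU (Ile): third position 3-fold.
Codon 6 AAU (Asn): third position 2-fold.
Codon 7 CUA (Leu): third position 4-fold.
Codon 8 CUC (Leu): third position 4-fold.
Codon 9 GUG (Val): third position 4-fold.
Four-fold degenerate third positions: 5.

5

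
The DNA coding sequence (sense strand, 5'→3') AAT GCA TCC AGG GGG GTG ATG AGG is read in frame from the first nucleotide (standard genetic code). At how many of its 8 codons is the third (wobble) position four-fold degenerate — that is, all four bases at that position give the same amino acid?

4

Codon 1 AAT (Asn): third position 2-fold.
Codon 2 GCA (Ala): third position 4-fold.
Codon 3 TCC (Ser): third position 4-fold.
Codon 4 AGG (Arg): third position 2-fold.
Codon 5 GGG (Gly): third position 4-fold.
Codon 6 GTG (Val): third position 4-fold.
Codon 7 ATG (Met): third position 1-fold.
Codon 8 AGG (Arg): third position 2-fold.
Four-fold degenerate third positions: 4.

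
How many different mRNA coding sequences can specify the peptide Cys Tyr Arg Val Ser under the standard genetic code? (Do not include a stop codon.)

576

Cys: 2 codons.
Tyr: 2 codons.
Arg: 6 codons.
Val: 4 codons.
Ser: 6 codons.
2 × 2 × 6 × 4 × 6 = 576.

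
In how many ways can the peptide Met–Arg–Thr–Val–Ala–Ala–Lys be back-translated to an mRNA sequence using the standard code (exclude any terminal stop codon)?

3072

Met: 1 codon.
Arg: 6 codons.
Thr: 4 codons.
Val: 4 codons.
Ala: 4 codons.
Ala: 4 codons.
Lys: 2 codons.
1 × 6 × 4 × 4 × 4 × 4 × 2 = 3072.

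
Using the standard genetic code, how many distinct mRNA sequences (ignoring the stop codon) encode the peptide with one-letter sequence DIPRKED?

Asp: 2 codons.
Ile: 3 codons.
Pro: 4 codons.
Arg: 6 codons.
Lys: 2 codons.
Glu: 2 codons.
Asp: 2 codons.
2 × 3 × 4 × 6 × 2 × 2 × 2 = 1152.

1152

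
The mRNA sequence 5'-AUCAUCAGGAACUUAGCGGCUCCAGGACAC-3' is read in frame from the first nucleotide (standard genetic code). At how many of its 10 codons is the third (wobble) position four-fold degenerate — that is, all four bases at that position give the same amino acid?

Codon 1 AUC (Ile): third position 3-fold.
Codon 2 AUC (Ile): third position 3-fold.
Codon 3 AGG (Arg): third position 2-fold.
Codon 4 AAC (Asn): third position 2-fold.
Codon 5 UUA (Leu): third position 2-fold.
Codon 6 GCG (Ala): third position 4-fold.
Codon 7 GCU (Ala): third position 4-fold.
Codon 8 CCA (Pro): third position 4-fold.
Codon 9 GGA (Gly): third position 4-fold.
Codon 10 CAC (His): third position 2-fold.
Four-fold degenerate third positions: 4.

4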